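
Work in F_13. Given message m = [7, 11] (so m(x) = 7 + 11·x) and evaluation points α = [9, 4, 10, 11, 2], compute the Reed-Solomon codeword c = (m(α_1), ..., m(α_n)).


c = [2, 12, 0, 11, 3]

Message polynomial: m(x) = 7 + 11·x (mod 13).
For each evaluation point α_i, compute m(α_i) mod 13:
  α_1 = 9: Horner steps 11 → 2, so m(9) = 2.
  α_2 = 4: Horner steps 11 → 12, so m(4) = 12.
  α_3 = 10: Horner steps 11 → 0, so m(10) = 0.
  α_4 = 11: Horner steps 11 → 11, so m(11) = 11.
  α_5 = 2: Horner steps 11 → 3, so m(2) = 3.
Codeword c = [2, 12, 0, 11, 3] ∈ F_13^5.


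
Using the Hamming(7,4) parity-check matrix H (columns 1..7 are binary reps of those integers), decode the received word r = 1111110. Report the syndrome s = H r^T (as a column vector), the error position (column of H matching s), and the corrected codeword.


s = (1, 1, 1)^T, error position = 7, corrected codeword c = 1111111

Compute s = H r^T mod 2 one row at a time:
  s_1 = 1 + 1 + 1 + 0 = 3 ≡ 1 (mod 2).
  s_2 = 1 + 1 + 1 + 0 = 3 ≡ 1 (mod 2).
  s_3 = 1 + 1 + 1 + 0 = 3 ≡ 1 (mod 2).
s = (1, 1, 1)^T — this equals column 7 of H (binary 111), so error is at position 7.
Correct: flip bit 7 of r = 1111110 to get c = 1111111.


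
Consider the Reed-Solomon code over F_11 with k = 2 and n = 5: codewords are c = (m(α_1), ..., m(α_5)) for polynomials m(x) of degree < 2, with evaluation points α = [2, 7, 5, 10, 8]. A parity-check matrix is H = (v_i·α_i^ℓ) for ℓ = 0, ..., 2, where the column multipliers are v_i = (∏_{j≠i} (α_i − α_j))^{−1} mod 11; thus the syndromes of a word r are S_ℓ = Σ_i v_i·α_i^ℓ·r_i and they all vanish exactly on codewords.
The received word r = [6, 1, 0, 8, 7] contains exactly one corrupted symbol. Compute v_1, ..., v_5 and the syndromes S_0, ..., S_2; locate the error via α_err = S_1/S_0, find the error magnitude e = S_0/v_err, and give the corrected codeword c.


S = (7, 3, 6), error at position 1, error magnitude e = 2, c = [4, 1, 0, 8, 7].

Step 1: column multipliers v_i = (∏_{j≠i}(α_i − α_j))^{−1} mod 11.
  i = 1 (α = 2): (2−7)(2−5)(2−10)(2−8) = (−5)·(−3)·(−8)·(−6) = 720 ≡ 5, so v_1 = 5^{−1} = 9 (mod 11).
  i = 2 (α = 7): (7−2)(7−5)(7−10)(7−8) = 5·2·(−3)·(−1) = 30 ≡ 8, so v_2 = 8^{−1} = 7 (mod 11).
  i = 3 (α = 5): (5−2)(5−7)(5−10)(5−8) = 3·(−2)·(−5)·(−3) = −90 ≡ 9, so v_3 = 9^{−1} = 5 (mod 11).
  i = 4 (α = 10): (10−2)(10−7)(10−5)(10−8) = 8·3·5·2 = 240 ≡ 9, so v_4 = 9^{−1} = 5 (mod 11).
  i = 5 (α = 8): (8−2)(8−7)(8−5)(8−10) = 6·1·3·(−2) = −36 ≡ 8, so v_5 = 8^{−1} = 7 (mod 11).
  v = [9, 7, 5, 5, 7].
Step 2: syndromes of r = [6, 1, 0, 8, 7] (all sums mod 11).
  S_0 = Σ v_i r_i = 9·6 + 7·1 + 5·0 + 5·8 + 7·7 = 150 ≡ 7.
  S_1 = Σ v_i α_i r_i = 9·2·6 + 7·7·1 + 5·5·0 + 5·10·8 + 7·8·7 = 949 ≡ 3.
  α_i^2 mod 11 = [4, 5, 3, 1, 9].
  S_2 = Σ v_i α_i^2 r_i = 9·4·6 + 7·5·1 + 5·3·0 + 5·1·8 + 7·9·7 = 732 ≡ 6.
  S = (7, 3, 6) ≠ 0, so r is not a codeword (an error is present).
Step 3: locate the error. For a single error e at position i, S_ℓ = v_i·e·α_i^ℓ, so α_err = S_1/S_0.
  S_0^{−1} = 7^{−1} = 8 (mod 11), so α_err = 3·8 = 24 ≡ 2 = α_1. Error position i = 1.
  Consistency check: S_2/S_1 = 6·4 = 24 ≡ 2 = α_err ✓ (single-error assumption holds).
Step 4: error magnitude e = S_0/v_1 = S_0·∏_{j≠1}(α_1 − α_j) = 7·5 = 35 ≡ 2 (mod 11).
Step 5: correct position 1: c_1 = r_1 − e = 6 − 2 ≡ 4 (mod 11). Hence c = [4, 1, 0, 8, 7].
  Check: interpolating c through the α_i gives m(x) = 3 + 6·x (degree < 2) with m(α_i) = c_i for every i, so c is indeed a codeword.


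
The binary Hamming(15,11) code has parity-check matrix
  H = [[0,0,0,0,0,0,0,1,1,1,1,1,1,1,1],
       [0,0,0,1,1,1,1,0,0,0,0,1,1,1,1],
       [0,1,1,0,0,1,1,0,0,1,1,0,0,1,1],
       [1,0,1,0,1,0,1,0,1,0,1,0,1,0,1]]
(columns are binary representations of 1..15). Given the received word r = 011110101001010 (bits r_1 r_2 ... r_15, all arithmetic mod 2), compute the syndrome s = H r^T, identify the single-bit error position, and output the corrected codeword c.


s = (1, 1, 0, 0)^T, error position = 12, corrected codeword c = 011110101000010

Compute s = H r^T mod 2 one row at a time:
  s_1 = 0 + 1 + 0 + 0 + 1 + 0 + 1 + 0 = 3 ≡ 1 (mod 2).
  s_2 = 1 + 1 + 0 + 1 + 1 + 0 + 1 + 0 = 5 ≡ 1 (mod 2).
  s_3 = 1 + 1 + 0 + 1 + 0 + 0 + 1 + 0 = 4 ≡ 0 (mod 2).
  s_4 = 0 + 1 + 1 + 1 + 1 + 0 + 0 + 0 = 4 ≡ 0 (mod 2).
s = (1, 1, 0, 0)^T — this equals column 12 of H (binary 1100), so error is at position 12.
Correct: flip bit 12 of r = 011110101001010 to get c = 011110101000010.


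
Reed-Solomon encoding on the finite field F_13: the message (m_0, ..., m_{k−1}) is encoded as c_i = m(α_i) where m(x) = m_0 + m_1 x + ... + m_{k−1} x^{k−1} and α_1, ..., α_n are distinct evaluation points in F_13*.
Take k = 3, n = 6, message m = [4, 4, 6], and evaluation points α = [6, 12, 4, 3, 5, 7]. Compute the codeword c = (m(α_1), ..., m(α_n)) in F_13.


c = [10, 6, 12, 5, 5, 1]

Message polynomial: m(x) = 4 + 4·x + 6·x^2 (mod 13).
For each evaluation point α_i, compute m(α_i) mod 13:
  α_1 = 6: Horner steps 6 → 1 → 10, so m(6) = 10.
  α_2 = 12: Horner steps 6 → 11 → 6, so m(12) = 6.
  α_3 = 4: Horner steps 6 → 2 → 12, so m(4) = 12.
  α_4 = 3: Horner steps 6 → 9 → 5, so m(3) = 5.
  α_5 = 5: Horner steps 6 → 8 → 5, so m(5) = 5.
  α_6 = 7: Horner steps 6 → 7 → 1, so m(7) = 1.
Codeword c = [10, 6, 12, 5, 5, 1] ∈ F_13^6.


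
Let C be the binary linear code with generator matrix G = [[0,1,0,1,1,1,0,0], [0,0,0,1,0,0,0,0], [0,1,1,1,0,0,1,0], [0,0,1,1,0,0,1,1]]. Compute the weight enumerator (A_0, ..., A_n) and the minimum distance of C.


Weight distribution: A_0 = 1, A_1 = 1, A_2 = 1, A_3 = 5, A_4 = 5, A_5 = 1, A_6 = 1, A_7 = 1. Minimum distance d = 1.

Enumerate all 2^4 = 16 messages m ∈ F_2^4.
For each, compute codeword c = mG in F_2^8, then tally its weight.
  m = 0000 → c = 00000000, weight = 0.
  m = 1000 → c = 01011100, weight = 4.
  m = 0100 → c = 00010000, weight = 1.
  m = 1100 → c = 01001100, weight = 3.
  m = 0010 → c = 01110010, weight = 4.
  m = 1010 → c = 00101110, weight = 4.
  m = 0110 → c = 01100010, weight = 3.
  m = 1110 → c = 00111110, weight = 5.
  m = 0001 → c = 00110011, weight = 4.
  m = 1001 → c = 01101111, weight = 6.
  m = 0101 → c = 00100011, weight = 3.
  m = 1101 → c = 01111111, weight = 7.
  m = 0011 → c = 01000001, weight = 2.
  m = 1011 → c = 00011101, weight = 4.
  m = 0111 → c = 01010001, weight = 3.
  m = 1111 → c = 00001101, weight = 3.
Tally weights:
  weight 0: 1 codewords.
  weight 1: 1 codewords.
  weight 2: 1 codewords.
  weight 3: 5 codewords.
  weight 4: 5 codewords.
  weight 5: 1 codewords.
  weight 6: 1 codewords.
  weight 7: 1 codewords.
Minimum distance d = smallest w > 0 with A_w > 0 = 1.
Sanity: Σ A_w = 16 = 2^4 = 16 ✓.


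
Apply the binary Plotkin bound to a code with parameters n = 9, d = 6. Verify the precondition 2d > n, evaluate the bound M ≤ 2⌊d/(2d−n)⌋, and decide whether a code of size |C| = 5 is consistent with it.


Plotkin bound M ≤ 4; given |C| = 5 > bound (violated).

Check applicability: 2d = 12, n = 9.
2d − n = 3 > 0, so Plotkin applies.
Compute d/(2d−n) = 6/3 ≈ 2.0000.
⌊d/(2d−n)⌋ = 2.
Plotkin bound: M ≤ 2·2 = 4.
Given |C| = 5, check: VIOLATED.
This |C| is above the Plotkin bound, so no binary code with n = 9, d = 6 and 5 codewords exists.


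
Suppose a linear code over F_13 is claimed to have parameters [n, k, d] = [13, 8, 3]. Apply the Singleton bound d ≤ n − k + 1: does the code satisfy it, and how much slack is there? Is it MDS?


Singleton RHS = n − k + 1 = 6, slack = 3, bound satisfied, not MDS.

Singleton bound: d ≤ n − k + 1.
Here n = 13, k = 8, so n − k + 1 = 6.
Given d = 3, check d ≤ 6: YES.
Slack = (n − k + 1) − d = 3.
The code is NOT MDS (slack = 3 > 0).
Description: the claimed parameters are [13, 8, 3]_13; such a code would be non-MDS.


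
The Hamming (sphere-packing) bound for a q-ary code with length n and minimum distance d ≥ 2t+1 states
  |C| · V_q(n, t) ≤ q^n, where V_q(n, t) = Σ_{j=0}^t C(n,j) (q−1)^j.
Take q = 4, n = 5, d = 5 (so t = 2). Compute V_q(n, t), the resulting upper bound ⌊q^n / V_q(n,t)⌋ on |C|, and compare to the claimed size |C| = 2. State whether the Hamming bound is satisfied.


V_q(n, t) = 106, q^n = 1024, Hamming bound = 9, |C| = 2 ≤ bound (satisfied).

Step 1: Compute V_q(n, t) = Σ_{j=0}^2 C(n, j) (q−1)^j.
  j = 0: C(5,0)·(3)^0 = 1·1 = 1.
  j = 1: C(5,1)·(3)^1 = 5·3 = 15.
  j = 2: C(5,2)·(3)^2 = 10·9 = 90.
  V_q(n, t) = 1 + 15 + 90 = 106.
Step 2: q^n = 4^5 = 1024.
Step 3: Hamming bound ⌊q^n / V_q(n,t)⌋ = ⌊1024/106⌋ = 9.
Step 4: Compare |C| = 2 to 9: satisfied.
The claimed |C| lies below the Hamming bound.


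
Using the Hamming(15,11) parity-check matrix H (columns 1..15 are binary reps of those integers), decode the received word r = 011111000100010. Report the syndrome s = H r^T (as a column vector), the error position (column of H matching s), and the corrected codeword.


s = (0, 0, 1, 0)^T, error position = 2, corrected codeword c = 001111000100010

Compute s = H r^T mod 2 one row at a time:
  s_1 = 0 + 0 + 1 + 0 + 0 + 0 + 1 + 0 = 2 ≡ 0 (mod 2).
  s_2 = 1 + 1 + 1 + 0 + 0 + 0 + 1 + 0 = 4 ≡ 0 (mod 2).
  s_3 = 1 + 1 + 1 + 0 + 1 + 0 + 1 + 0 = 5 ≡ 1 (mod 2).
  s_4 = 0 + 1 + 1 + 0 + 0 + 0 + 0 + 0 = 2 ≡ 0 (mod 2).
s = (0, 0, 1, 0)^T — this equals column 2 of H (binary 0010), so error is at position 2.
Correct: flip bit 2 of r = 011111000100010 to get c = 001111000100010.


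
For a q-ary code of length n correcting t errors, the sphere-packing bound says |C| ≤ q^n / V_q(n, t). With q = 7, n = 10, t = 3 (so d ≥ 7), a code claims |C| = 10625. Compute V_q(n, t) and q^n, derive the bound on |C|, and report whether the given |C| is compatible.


V_q(n, t) = 27601, q^n = 282475249, Hamming bound = 10234, |C| = 10625 > bound (violated).

Step 1: Compute V_q(n, t) = Σ_{j=0}^3 C(n, j) (q−1)^j.
  j = 0: C(10,0)·(6)^0 = 1·1 = 1.
  j = 1: C(10,1)·(6)^1 = 10·6 = 60.
  j = 2: C(10,2)·(6)^2 = 45·36 = 1620.
  j = 3: C(10,3)·(6)^3 = 120·216 = 25920.
  V_q(n, t) = 1 + 60 + 1620 + 25920 = 27601.
Step 2: q^n = 7^10 = 282475249.
Step 3: Hamming bound ⌊q^n / V_q(n,t)⌋ = ⌊282475249/27601⌋ = 10234.
Step 4: Compare |C| = 10625 to 10234: violated.
The claimed |C| lies above the Hamming bound, so no 7-ary code of length 10 with d ≥ 7 can have 10625 codewords.


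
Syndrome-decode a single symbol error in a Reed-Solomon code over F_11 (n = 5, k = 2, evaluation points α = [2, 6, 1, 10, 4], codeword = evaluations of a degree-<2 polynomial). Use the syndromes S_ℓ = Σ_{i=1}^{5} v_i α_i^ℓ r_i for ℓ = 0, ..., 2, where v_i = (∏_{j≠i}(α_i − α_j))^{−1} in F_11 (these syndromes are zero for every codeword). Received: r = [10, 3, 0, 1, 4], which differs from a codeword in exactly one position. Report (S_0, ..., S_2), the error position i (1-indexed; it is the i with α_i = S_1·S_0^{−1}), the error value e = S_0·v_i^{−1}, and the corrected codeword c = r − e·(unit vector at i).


S = (8, 5, 10), error at position 1, error magnitude e = 5, c = [5, 3, 0, 1, 4].

Step 1: column multipliers v_i = (∏_{j≠i}(α_i − α_j))^{−1} mod 11.
  i = 1 (α = 2): (2−6)(2−1)(2−10)(2−4) = (−4)·1·(−8)·(−2) = −64 ≡ 2, so v_1 = 2^{−1} = 6 (mod 11).
  i = 2 (α = 6): (6−2)(6−1)(6−10)(6−4) = 4·5·(−4)·2 = −160 ≡ 5, so v_2 = 5^{−1} = 9 (mod 11).
  i = 3 (α = 1): (1−2)(1−6)(1−10)(1−4) = (−1)·(−5)·(−9)·(−3) = 135 ≡ 3, so v_3 = 3^{−1} = 4 (mod 11).
  i = 4 (α = 10): (10−2)(10−6)(10−1)(10−4) = 8·4·9·6 = 1728 ≡ 1, so v_4 = 1^{−1} = 1 (mod 11).
  i = 5 (α = 4): (4−2)(4−6)(4−1)(4−10) = 2·(−2)·3·(−6) = 72 ≡ 6, so v_5 = 6^{−1} = 2 (mod 11).
  v = [6, 9, 4, 1, 2].
Step 2: syndromes of r = [10, 3, 0, 1, 4] (all sums mod 11).
  S_0 = Σ v_i r_i = 6·10 + 9·3 + 4·0 + 1·1 + 2·4 = 96 ≡ 8.
  S_1 = Σ v_i α_i r_i = 6·2·10 + 9·6·3 + 4·1·0 + 1·10·1 + 2·4·4 = 324 ≡ 5.
  α_i^2 mod 11 = [4, 3, 1, 1, 5].
  S_2 = Σ v_i α_i^2 r_i = 6·4·10 + 9·3·3 + 4·1·0 + 1·1·1 + 2·5·4 = 362 ≡ 10.
  S = (8, 5, 10) ≠ 0, so r is not a codeword (an error is present).
Step 3: locate the error. For a single error e at position i, S_ℓ = v_i·e·α_i^ℓ, so α_err = S_1/S_0.
  S_0^{−1} = 8^{−1} = 7 (mod 11), so α_err = 5·7 = 35 ≡ 2 = α_1. Error position i = 1.
  Consistency check: S_2/S_1 = 10·9 = 90 ≡ 2 = α_err ✓ (single-error assumption holds).
Step 4: error magnitude e = S_0/v_1 = S_0·∏_{j≠1}(α_1 − α_j) = 8·2 = 16 ≡ 5 (mod 11).
Step 5: correct position 1: c_1 = r_1 − e = 10 − 5 ≡ 5 (mod 11). Hence c = [5, 3, 0, 1, 4].
  Check: interpolating c through the α_i gives m(x) = 6 + 5·x (degree < 2) with m(α_i) = c_i for every i, so c is indeed a codeword.


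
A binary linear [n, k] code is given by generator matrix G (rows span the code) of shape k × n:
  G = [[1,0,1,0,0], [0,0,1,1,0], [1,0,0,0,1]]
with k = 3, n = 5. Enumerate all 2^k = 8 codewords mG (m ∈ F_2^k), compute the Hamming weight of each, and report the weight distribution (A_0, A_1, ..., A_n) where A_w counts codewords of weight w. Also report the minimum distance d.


Weight distribution: A_0 = 1, A_2 = 6, A_4 = 1. Minimum distance d = 2.

Enumerate all 2^3 = 8 messages m ∈ F_2^3.
For each, compute codeword c = mG in F_2^5, then tally its weight.
  m = 000 → c = 00000, weight = 0.
  m = 100 → c = 10100, weight = 2.
  m = 010 → c = 00110, weight = 2.
  m = 110 → c = 10010, weight = 2.
  m = 001 → c = 10001, weight = 2.
  m = 101 → c = 00101, weight = 2.
  m = 011 → c = 10111, weight = 4.
  m = 111 → c = 00011, weight = 2.
Tally weights:
  weight 0: 1 codewords.
  weight 2: 6 codewords.
  weight 4: 1 codewords.
Minimum distance d = smallest w > 0 with A_w > 0 = 2.
Sanity: Σ A_w = 8 = 2^3 = 8 ✓.


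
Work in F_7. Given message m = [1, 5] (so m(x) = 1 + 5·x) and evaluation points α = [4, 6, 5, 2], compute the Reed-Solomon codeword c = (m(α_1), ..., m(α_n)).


c = [0, 3, 5, 4]

Message polynomial: m(x) = 1 + 5·x (mod 7).
For each evaluation point α_i, compute m(α_i) mod 7:
  α_1 = 4: Horner steps 5 → 0, so m(4) = 0.
  α_2 = 6: Horner steps 5 → 3, so m(6) = 3.
  α_3 = 5: Horner steps 5 → 5, so m(5) = 5.
  α_4 = 2: Horner steps 5 → 4, so m(2) = 4.
Codeword c = [0, 3, 5, 4] ∈ F_7^4.


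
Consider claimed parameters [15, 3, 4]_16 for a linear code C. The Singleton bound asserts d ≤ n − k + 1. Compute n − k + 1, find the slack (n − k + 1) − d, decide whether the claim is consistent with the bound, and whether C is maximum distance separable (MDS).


Singleton RHS = n − k + 1 = 13, slack = 9, bound satisfied, not MDS.

Singleton bound: d ≤ n − k + 1.
Here n = 15, k = 3, so n − k + 1 = 13.
Given d = 4, check d ≤ 13: YES.
Slack = (n − k + 1) − d = 9.
The code is NOT MDS (slack = 9 > 0).
Description: the claimed parameters are [15, 3, 4]_16; such a code would be non-MDS.


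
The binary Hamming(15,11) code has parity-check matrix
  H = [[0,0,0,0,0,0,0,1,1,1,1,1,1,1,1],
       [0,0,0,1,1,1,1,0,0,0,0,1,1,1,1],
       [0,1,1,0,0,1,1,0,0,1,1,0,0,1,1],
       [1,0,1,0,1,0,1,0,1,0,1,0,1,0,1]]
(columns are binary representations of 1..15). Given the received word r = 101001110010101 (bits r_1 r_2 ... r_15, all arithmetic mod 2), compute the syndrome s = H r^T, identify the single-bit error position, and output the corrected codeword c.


s = (0, 0, 1, 0)^T, error position = 2, corrected codeword c = 111001110010101

Compute s = H r^T mod 2 one row at a time:
  s_1 = 1 + 0 + 0 + 1 + 0 + 1 + 0 + 1 = 4 ≡ 0 (mod 2).
  s_2 = 0 + 0 + 1 + 1 + 0 + 1 + 0 + 1 = 4 ≡ 0 (mod 2).
  s_3 = 0 + 1 + 1 + 1 + 0 + 1 + 0 + 1 = 5 ≡ 1 (mod 2).
  s_4 = 1 + 1 + 0 + 1 + 0 + 1 + 1 + 1 = 6 ≡ 0 (mod 2).
s = (0, 0, 1, 0)^T — this equals column 2 of H (binary 0010), so error is at position 2.
Correct: flip bit 2 of r = 101001110010101 to get c = 111001110010101.


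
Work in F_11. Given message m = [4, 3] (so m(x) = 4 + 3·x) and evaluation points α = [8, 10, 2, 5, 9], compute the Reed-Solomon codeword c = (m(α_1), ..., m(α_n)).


c = [6, 1, 10, 8, 9]

Message polynomial: m(x) = 4 + 3·x (mod 11).
For each evaluation point α_i, compute m(α_i) mod 11:
  α_1 = 8: Horner steps 3 → 6, so m(8) = 6.
  α_2 = 10: Horner steps 3 → 1, so m(10) = 1.
  α_3 = 2: Horner steps 3 → 10, so m(2) = 10.
  α_4 = 5: Horner steps 3 → 8, so m(5) = 8.
  α_5 = 9: Horner steps 3 → 9, so m(9) = 9.
Codeword c = [6, 1, 10, 8, 9] ∈ F_11^5.


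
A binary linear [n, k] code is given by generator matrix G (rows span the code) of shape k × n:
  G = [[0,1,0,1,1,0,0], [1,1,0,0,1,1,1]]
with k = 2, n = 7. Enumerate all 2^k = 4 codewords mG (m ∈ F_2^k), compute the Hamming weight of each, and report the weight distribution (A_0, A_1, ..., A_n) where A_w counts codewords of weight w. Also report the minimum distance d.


Weight distribution: A_0 = 1, A_3 = 1, A_4 = 1, A_5 = 1. Minimum distance d = 3.

Enumerate all 2^2 = 4 messages m ∈ F_2^2.
For each, compute codeword c = mG in F_2^7, then tally its weight.
  m = 00 → c = 0000000, weight = 0.
  m = 10 → c = 0101100, weight = 3.
  m = 01 → c = 1100111, weight = 5.
  m = 11 → c = 1001011, weight = 4.
Tally weights:
  weight 0: 1 codewords.
  weight 3: 1 codewords.
  weight 4: 1 codewords.
  weight 5: 1 codewords.
Minimum distance d = smallest w > 0 with A_w > 0 = 3.
Sanity: Σ A_w = 4 = 2^2 = 4 ✓.


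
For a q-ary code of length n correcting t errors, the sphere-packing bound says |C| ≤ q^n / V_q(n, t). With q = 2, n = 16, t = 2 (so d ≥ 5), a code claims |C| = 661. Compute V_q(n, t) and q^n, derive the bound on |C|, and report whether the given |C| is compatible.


V_q(n, t) = 137, q^n = 65536, Hamming bound = 478, |C| = 661 > bound (violated).

Step 1: Compute V_q(n, t) = Σ_{j=0}^2 C(n, j) (q−1)^j.
  j = 0: C(16,0)·(1)^0 = 1·1 = 1.
  j = 1: C(16,1)·(1)^1 = 16·1 = 16.
  j = 2: C(16,2)·(1)^2 = 120·1 = 120.
  V_q(n, t) = 1 + 16 + 120 = 137.
Step 2: q^n = 2^16 = 65536.
Step 3: Hamming bound ⌊q^n / V_q(n,t)⌋ = ⌊65536/137⌋ = 478.
Step 4: Compare |C| = 661 to 478: violated.
The claimed |C| lies above the Hamming bound, so no 2-ary code of length 16 with d ≥ 5 can have 661 codewords.


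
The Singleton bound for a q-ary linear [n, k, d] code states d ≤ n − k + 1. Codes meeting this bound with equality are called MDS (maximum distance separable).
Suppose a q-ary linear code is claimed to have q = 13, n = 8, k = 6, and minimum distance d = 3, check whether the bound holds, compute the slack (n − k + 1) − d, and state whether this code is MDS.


Singleton RHS = n − k + 1 = 3, slack = 0, bound satisfied, MDS.

Singleton bound: d ≤ n − k + 1.
Here n = 8, k = 6, so n − k + 1 = 3.
Given d = 3, check d ≤ 3: YES.
Slack = (n − k + 1) − d = 0.
The code is MDS (slack = 0).
Description: the claimed parameters are [8, 6, 3]_13; such a code would be MDS (meets Singleton bound).


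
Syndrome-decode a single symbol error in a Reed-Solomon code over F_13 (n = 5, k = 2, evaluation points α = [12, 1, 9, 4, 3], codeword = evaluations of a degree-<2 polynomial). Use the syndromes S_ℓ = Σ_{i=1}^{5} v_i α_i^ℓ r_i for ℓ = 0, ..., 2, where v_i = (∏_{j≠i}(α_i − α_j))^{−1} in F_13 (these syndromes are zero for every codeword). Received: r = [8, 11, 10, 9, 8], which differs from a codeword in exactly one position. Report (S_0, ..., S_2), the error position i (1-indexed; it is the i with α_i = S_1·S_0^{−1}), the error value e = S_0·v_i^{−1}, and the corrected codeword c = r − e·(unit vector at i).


S = (8, 11, 7), error at position 5, error magnitude e = 7, c = [8, 11, 10, 9, 1].

Step 1: column multipliers v_i = (∏_{j≠i}(α_i − α_j))^{−1} mod 13.
  i = 1 (α = 12): (12−1)(12−9)(12−4)(12−3) = 11·3·8·9 = 2376 ≡ 10, so v_1 = 10^{−1} = 4 (mod 13).
  i = 2 (α = 1): (1−12)(1−9)(1−4)(1−3) = (−11)·(−8)·(−3)·(−2) = 528 ≡ 8, so v_2 = 8^{−1} = 5 (mod 13).
  i = 3 (α = 9): (9−12)(9−1)(9−4)(9−3) = (−3)·8·5·6 = −720 ≡ 8, so v_3 = 8^{−1} = 5 (mod 13).
  i = 4 (α = 4): (4−12)(4−1)(4−9)(4−3) = (−8)·3·(−5)·1 = 120 ≡ 3, so v_4 = 3^{−1} = 9 (mod 13).
  i = 5 (α = 3): (3−12)(3−1)(3−9)(3−4) = (−9)·2·(−6)·(−1) = −108 ≡ 9, so v_5 = 9^{−1} = 3 (mod 13).
  v = [4, 5, 5, 9, 3].
Step 2: syndromes of r = [8, 11, 10, 9, 8] (all sums mod 13).
  S_0 = Σ v_i r_i = 4·8 + 5·11 + 5·10 + 9·9 + 3·8 = 242 ≡ 8.
  S_1 = Σ v_i α_i r_i = 4·12·8 + 5·1·11 + 5·9·10 + 9·4·9 + 3·3·8 = 1285 ≡ 11.
  α_i^2 mod 13 = [1, 1, 3, 3, 9].
  S_2 = Σ v_i α_i^2 r_i = 4·1·8 + 5·1·11 + 5·3·10 + 9·3·9 + 3·9·8 = 696 ≡ 7.
  S = (8, 11, 7) ≠ 0, so r is not a codeword (an error is present).
Step 3: locate the error. For a single error e at position i, S_ℓ = v_i·e·α_i^ℓ, so α_err = S_1/S_0.
  S_0^{−1} = 8^{−1} = 5 (mod 13), so α_err = 11·5 = 55 ≡ 3 = α_5. Error position i = 5.
  Consistency check: S_2/S_1 = 7·6 = 42 ≡ 3 = α_err ✓ (single-error assumption holds).
Step 4: error magnitude e = S_0/v_5 = S_0·∏_{j≠5}(α_5 − α_j) = 8·9 = 72 ≡ 7 (mod 13).
Step 5: correct position 5: c_5 = r_5 − e = 8 − 7 ≡ 1 (mod 13). Hence c = [8, 11, 10, 9, 1].
  Check: interpolating c through the α_i gives m(x) = 3 + 8·x (degree < 2) with m(α_i) = c_i for every i, so c is indeed a codeword.


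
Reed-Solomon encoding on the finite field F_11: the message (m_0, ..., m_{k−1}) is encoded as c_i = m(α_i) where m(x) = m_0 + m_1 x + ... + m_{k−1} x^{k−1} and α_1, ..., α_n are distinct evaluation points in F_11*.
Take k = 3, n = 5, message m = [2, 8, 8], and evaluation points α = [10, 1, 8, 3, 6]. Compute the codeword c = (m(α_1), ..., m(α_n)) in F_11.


c = [2, 7, 6, 10, 8]

Message polynomial: m(x) = 2 + 8·x + 8·x^2 (mod 11).
For each evaluation point α_i, compute m(α_i) mod 11:
  α_1 = 10: Horner steps 8 → 0 → 2, so m(10) = 2.
  α_2 = 1: Horner steps 8 → 5 → 7, so m(1) = 7.
  α_3 = 8: Horner steps 8 → 6 → 6, so m(8) = 6.
  α_4 = 3: Horner steps 8 → 10 → 10, so m(3) = 10.
  α_5 = 6: Horner steps 8 → 1 → 8, so m(6) = 8.
Codeword c = [2, 7, 6, 10, 8] ∈ F_11^5.


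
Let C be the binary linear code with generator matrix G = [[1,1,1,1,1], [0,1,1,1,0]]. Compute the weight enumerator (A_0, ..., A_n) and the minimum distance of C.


Weight distribution: A_0 = 1, A_2 = 1, A_3 = 1, A_5 = 1. Minimum distance d = 2.

Enumerate all 2^2 = 4 messages m ∈ F_2^2.
For each, compute codeword c = mG in F_2^5, then tally its weight.
  m = 00 → c = 00000, weight = 0.
  m = 10 → c = 11111, weight = 5.
  m = 01 → c = 01110, weight = 3.
  m = 11 → c = 10001, weight = 2.
Tally weights:
  weight 0: 1 codewords.
  weight 2: 1 codewords.
  weight 3: 1 codewords.
  weight 5: 1 codewords.
Minimum distance d = smallest w > 0 with A_w > 0 = 2.
Sanity: Σ A_w = 4 = 2^2 = 4 ✓.


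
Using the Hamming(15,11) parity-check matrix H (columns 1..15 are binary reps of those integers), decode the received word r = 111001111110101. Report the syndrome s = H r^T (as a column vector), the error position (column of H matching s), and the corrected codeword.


s = (0, 0, 1, 1)^T, error position = 3, corrected codeword c = 110001111110101

Compute s = H r^T mod 2 one row at a time:
  s_1 = 1 + 1 + 1 + 1 + 0 + 1 + 0 + 1 = 6 ≡ 0 (mod 2).
  s_2 = 0 + 0 + 1 + 1 + 0 + 1 + 0 + 1 = 4 ≡ 0 (mod 2).
  s_3 = 1 + 1 + 1 + 1 + 1 + 1 + 0 + 1 = 7 ≡ 1 (mod 2).
  s_4 = 1 + 1 + 0 + 1 + 1 + 1 + 1 + 1 = 7 ≡ 1 (mod 2).
s = (0, 0, 1, 1)^T — this equals column 3 of H (binary 0011), so error is at position 3.
Correct: flip bit 3 of r = 111001111110101 to get c = 110001111110101.


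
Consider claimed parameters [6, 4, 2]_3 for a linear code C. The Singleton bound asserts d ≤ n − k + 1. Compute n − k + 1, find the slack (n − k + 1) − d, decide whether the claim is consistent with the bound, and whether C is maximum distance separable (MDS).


Singleton RHS = n − k + 1 = 3, slack = 1, bound satisfied, not MDS.

Singleton bound: d ≤ n − k + 1.
Here n = 6, k = 4, so n − k + 1 = 3.
Given d = 2, check d ≤ 3: YES.
Slack = (n − k + 1) − d = 1.
The code is NOT MDS (slack = 1 > 0).
Description: the claimed parameters are [6, 4, 2]_3; such a code would be non-MDS.


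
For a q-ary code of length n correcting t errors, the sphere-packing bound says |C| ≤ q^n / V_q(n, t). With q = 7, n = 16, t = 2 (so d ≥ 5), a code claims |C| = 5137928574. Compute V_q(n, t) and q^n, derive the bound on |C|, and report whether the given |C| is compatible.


V_q(n, t) = 4417, q^n = 33232930569601, Hamming bound = 7523869270, |C| = 5137928574 ≤ bound (satisfied).

Step 1: Compute V_q(n, t) = Σ_{j=0}^2 C(n, j) (q−1)^j.
  j = 0: C(16,0)·(6)^0 = 1·1 = 1.
  j = 1: C(16,1)·(6)^1 = 16·6 = 96.
  j = 2: C(16,2)·(6)^2 = 120·36 = 4320.
  V_q(n, t) = 1 + 96 + 4320 = 4417.
Step 2: q^n = 7^16 = 33232930569601.
Step 3: Hamming bound ⌊q^n / V_q(n,t)⌋ = ⌊33232930569601/4417⌋ = 7523869270.
Step 4: Compare |C| = 5137928574 to 7523869270: satisfied.
The claimed |C| lies below the Hamming bound.


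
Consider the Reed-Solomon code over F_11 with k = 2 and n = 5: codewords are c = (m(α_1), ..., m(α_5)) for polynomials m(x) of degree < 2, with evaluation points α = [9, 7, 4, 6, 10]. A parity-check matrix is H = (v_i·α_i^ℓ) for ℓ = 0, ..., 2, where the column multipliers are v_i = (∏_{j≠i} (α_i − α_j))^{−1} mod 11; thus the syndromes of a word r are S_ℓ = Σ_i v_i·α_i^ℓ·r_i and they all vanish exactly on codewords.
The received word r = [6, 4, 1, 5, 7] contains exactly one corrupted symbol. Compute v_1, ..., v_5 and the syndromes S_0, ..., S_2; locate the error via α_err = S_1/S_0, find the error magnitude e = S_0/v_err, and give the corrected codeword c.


S = (10, 5, 8), error at position 4, error magnitude e = 2, c = [6, 4, 1, 3, 7].

Step 1: column multipliers v_i = (∏_{j≠i}(α_i − α_j))^{−1} mod 11.
  i = 1 (α = 9): (9−7)(9−4)(9−6)(9−10) = 2·5·3·(−1) = −30 ≡ 3, so v_1 = 3^{−1} = 4 (mod 11).
  i = 2 (α = 7): (7−9)(7−4)(7−6)(7−10) = (−2)·3·1·(−3) = 18 ≡ 7, so v_2 = 7^{−1} = 8 (mod 11).
  i = 3 (α = 4): (4−9)(4−7)(4−6)(4−10) = (−5)·(−3)·(−2)·(−6) = 180 ≡ 4, so v_3 = 4^{−1} = 3 (mod 11).
  i = 4 (α = 6): (6−9)(6−7)(6−4)(6−10) = (−3)·(−1)·2·(−4) = −24 ≡ 9, so v_4 = 9^{−1} = 5 (mod 11).
  i = 5 (α = 10): (10−9)(10−7)(10−4)(10−6) = 1·3·6·4 = 72 ≡ 6, so v_5 = 6^{−1} = 2 (mod 11).
  v = [4, 8, 3, 5, 2].
Step 2: syndromes of r = [6, 4, 1, 5, 7] (all sums mod 11).
  S_0 = Σ v_i r_i = 4·6 + 8·4 + 3·1 + 5·5 + 2·7 = 98 ≡ 10.
  S_1 = Σ v_i α_i r_i = 4·9·6 + 8·7·4 + 3·4·1 + 5·6·5 + 2·10·7 = 742 ≡ 5.
  α_i^2 mod 11 = [4, 5, 5, 3, 1].
  S_2 = Σ v_i α_i^2 r_i = 4·4·6 + 8·5·4 + 3·5·1 + 5·3·5 + 2·1·7 = 360 ≡ 8.
  S = (10, 5, 8) ≠ 0, so r is not a codeword (an error is present).
Step 3: locate the error. For a single error e at position i, S_ℓ = v_i·e·α_i^ℓ, so α_err = S_1/S_0.
  S_0^{−1} = 10^{−1} = 10 (mod 11), so α_err = 5·10 = 50 ≡ 6 = α_4. Error position i = 4.
  Consistency check: S_2/S_1 = 8·9 = 72 ≡ 6 = α_err ✓ (single-error assumption holds).
Step 4: error magnitude e = S_0/v_4 = S_0·∏_{j≠4}(α_4 − α_j) = 10·9 = 90 ≡ 2 (mod 11).
Step 5: correct position 4: c_4 = r_4 − e = 5 − 2 ≡ 3 (mod 11). Hence c = [6, 4, 1, 3, 7].
  Check: interpolating c through the α_i gives m(x) = 8 + 1·x (degree < 2) with m(α_i) = c_i for every i, so c is indeed a codeword.


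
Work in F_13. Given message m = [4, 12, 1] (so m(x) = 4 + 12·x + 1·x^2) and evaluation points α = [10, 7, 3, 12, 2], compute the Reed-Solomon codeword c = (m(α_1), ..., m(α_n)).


c = [3, 7, 10, 6, 6]

Message polynomial: m(x) = 4 + 12·x + 1·x^2 (mod 13).
For each evaluation point α_i, compute m(α_i) mod 13:
  α_1 = 10: Horner steps 1 → 9 → 3, so m(10) = 3.
  α_2 = 7: Horner steps 1 → 6 → 7, so m(7) = 7.
  α_3 = 3: Horner steps 1 → 2 → 10, so m(3) = 10.
  α_4 = 12: Horner steps 1 → 11 → 6, so m(12) = 6.
  α_5 = 2: Horner steps 1 → 1 → 6, so m(2) = 6.
Codeword c = [3, 7, 10, 6, 6] ∈ F_13^5.


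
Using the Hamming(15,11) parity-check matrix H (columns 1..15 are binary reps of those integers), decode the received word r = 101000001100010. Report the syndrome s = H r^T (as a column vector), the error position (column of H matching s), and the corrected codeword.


s = (1, 1, 1, 1)^T, error position = 15, corrected codeword c = 101000001100011

Compute s = H r^T mod 2 one row at a time:
  s_1 = 0 + 1 + 1 + 0 + 0 + 0 + 1 + 0 = 3 ≡ 1 (mod 2).
  s_2 = 0 + 0 + 0 + 0 + 0 + 0 + 1 + 0 = 1 ≡ 1 (mod 2).
  s_3 = 0 + 1 + 0 + 0 + 1 + 0 + 1 + 0 = 3 ≡ 1 (mod 2).
  s_4 = 1 + 1 + 0 + 0 + 1 + 0 + 0 + 0 = 3 ≡ 1 (mod 2).
s = (1, 1, 1, 1)^T — this equals column 15 of H (binary 1111), so error is at position 15.
Correct: flip bit 15 of r = 101000001100010 to get c = 101000001100011.


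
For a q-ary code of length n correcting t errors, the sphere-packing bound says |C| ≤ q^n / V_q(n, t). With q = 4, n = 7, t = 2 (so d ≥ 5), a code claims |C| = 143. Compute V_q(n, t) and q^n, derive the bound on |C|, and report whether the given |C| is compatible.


V_q(n, t) = 211, q^n = 16384, Hamming bound = 77, |C| = 143 > bound (violated).

Step 1: Compute V_q(n, t) = Σ_{j=0}^2 C(n, j) (q−1)^j.
  j = 0: C(7,0)·(3)^0 = 1·1 = 1.
  j = 1: C(7,1)·(3)^1 = 7·3 = 21.
  j = 2: C(7,2)·(3)^2 = 21·9 = 189.
  V_q(n, t) = 1 + 21 + 189 = 211.
Step 2: q^n = 4^7 = 16384.
Step 3: Hamming bound ⌊q^n / V_q(n,t)⌋ = ⌊16384/211⌋ = 77.
Step 4: Compare |C| = 143 to 77: violated.
The claimed |C| lies above the Hamming bound, so no 4-ary code of length 7 with d ≥ 5 can have 143 codewords.


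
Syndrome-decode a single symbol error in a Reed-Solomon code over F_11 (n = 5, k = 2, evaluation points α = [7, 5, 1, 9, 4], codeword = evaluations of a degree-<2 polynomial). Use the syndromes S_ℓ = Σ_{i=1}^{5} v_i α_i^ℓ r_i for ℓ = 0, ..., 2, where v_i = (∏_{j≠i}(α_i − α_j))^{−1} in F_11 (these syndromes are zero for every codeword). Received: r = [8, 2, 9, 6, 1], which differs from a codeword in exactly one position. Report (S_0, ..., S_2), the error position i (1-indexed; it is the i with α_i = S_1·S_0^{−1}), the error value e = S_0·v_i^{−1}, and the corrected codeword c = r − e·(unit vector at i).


S = (3, 10, 4), error at position 1, error magnitude e = 4, c = [4, 2, 9, 6, 1].

Step 1: column multipliers v_i = (∏_{j≠i}(α_i − α_j))^{−1} mod 11.
  i = 1 (α = 7): (7−5)(7−1)(7−9)(7−4) = 2·6·(−2)·3 = −72 ≡ 5, so v_1 = 5^{−1} = 9 (mod 11).
  i = 2 (α = 5): (5−7)(5−1)(5−9)(5−4) = (−2)·4·(−4)·1 = 32 ≡ 10, so v_2 = 10^{−1} = 10 (mod 11).
  i = 3 (α = 1): (1−7)(1−5)(1−9)(1−4) = (−6)·(−4)·(−8)·(−3) = 576 ≡ 4, so v_3 = 4^{−1} = 3 (mod 11).
  i = 4 (α = 9): (9−7)(9−5)(9−1)(9−4) = 2·4·8·5 = 320 ≡ 1, so v_4 = 1^{−1} = 1 (mod 11).
  i = 5 (α = 4): (4−7)(4−5)(4−1)(4−9) = (−3)·(−1)·3·(−5) = −45 ≡ 10, so v_5 = 10^{−1} = 10 (mod 11).
  v = [9, 10, 3, 1, 10].
Step 2: syndromes of r = [8, 2, 9, 6, 1] (all sums mod 11).
  S_0 = Σ v_i r_i = 9·8 + 10·2 + 3·9 + 1·6 + 10·1 = 135 ≡ 3.
  S_1 = Σ v_i α_i r_i = 9·7·8 + 10·5·2 + 3·1·9 + 1·9·6 + 10·4·1 = 725 ≡ 10.
  α_i^2 mod 11 = [5, 3, 1, 4, 5].
  S_2 = Σ v_i α_i^2 r_i = 9·5·8 + 10·3·2 + 3·1·9 + 1·4·6 + 10·5·1 = 521 ≡ 4.
  S = (3, 10, 4) ≠ 0, so r is not a codeword (an error is present).
Step 3: locate the error. For a single error e at position i, S_ℓ = v_i·e·α_i^ℓ, so α_err = S_1/S_0.
  S_0^{−1} = 3^{−1} = 4 (mod 11), so α_err = 10·4 = 40 ≡ 7 = α_1. Error position i = 1.
  Consistency check: S_2/S_1 = 4·10 = 40 ≡ 7 = α_err ✓ (single-error assumption holds).
Step 4: error magnitude e = S_0/v_1 = S_0·∏_{j≠1}(α_1 − α_j) = 3·5 = 15 ≡ 4 (mod 11).
Step 5: correct position 1: c_1 = r_1 − e = 8 − 4 ≡ 4 (mod 11). Hence c = [4, 2, 9, 6, 1].
  Check: interpolating c through the α_i gives m(x) = 8 + 1·x (degree < 2) with m(α_i) = c_i for every i, so c is indeed a codeword.


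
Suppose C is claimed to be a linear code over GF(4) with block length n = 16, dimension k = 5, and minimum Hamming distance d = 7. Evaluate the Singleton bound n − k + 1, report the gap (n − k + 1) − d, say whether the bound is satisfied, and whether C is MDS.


Singleton RHS = n − k + 1 = 12, slack = 5, bound satisfied, not MDS.

Singleton bound: d ≤ n − k + 1.
Here n = 16, k = 5, so n − k + 1 = 12.
Given d = 7, check d ≤ 12: YES.
Slack = (n − k + 1) − d = 5.
The code is NOT MDS (slack = 5 > 0).
Description: the claimed parameters are [16, 5, 7]_4; such a code would be non-MDS.


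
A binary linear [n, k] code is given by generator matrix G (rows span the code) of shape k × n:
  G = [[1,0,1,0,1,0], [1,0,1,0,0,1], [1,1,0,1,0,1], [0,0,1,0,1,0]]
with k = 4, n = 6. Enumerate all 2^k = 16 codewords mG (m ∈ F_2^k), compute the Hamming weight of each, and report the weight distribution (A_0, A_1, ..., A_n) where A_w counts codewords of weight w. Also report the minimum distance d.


Weight distribution: A_0 = 1, A_1 = 1, A_2 = 3, A_3 = 6, A_4 = 3, A_5 = 1, A_6 = 1. Minimum distance d = 1.

Enumerate all 2^4 = 16 messages m ∈ F_2^4.
For each, compute codeword c = mG in F_2^6, then tally its weight.
  m = 0000 → c = 000000, weight = 0.
  m = 1000 → c = 101010, weight = 3.
  m = 0100 → c = 101001, weight = 3.
  m = 1100 → c = 000011, weight = 2.
  m = 0010 → c = 110101, weight = 4.
  m = 1010 → c = 011111, weight = 5.
  m = 0110 → c = 011100, weight = 3.
  m = 1110 → c = 110110, weight = 4.
  m = 0001 → c = 001010, weight = 2.
  m = 1001 → c = 100000, weight = 1.
  m = 0101 → c = 100011, weight = 3.
  m = 1101 → c = 001001, weight = 2.
  m = 0011 → c = 111111, weight = 6.
  m = 1011 → c = 010101, weight = 3.
  m = 0111 → c = 010110, weight = 3.
  m = 1111 → c = 111100, weight = 4.
Tally weights:
  weight 0: 1 codewords.
  weight 1: 1 codewords.
  weight 2: 3 codewords.
  weight 3: 6 codewords.
  weight 4: 3 codewords.
  weight 5: 1 codewords.
  weight 6: 1 codewords.
Minimum distance d = smallest w > 0 with A_w > 0 = 1.
Sanity: Σ A_w = 16 = 2^4 = 16 ✓.


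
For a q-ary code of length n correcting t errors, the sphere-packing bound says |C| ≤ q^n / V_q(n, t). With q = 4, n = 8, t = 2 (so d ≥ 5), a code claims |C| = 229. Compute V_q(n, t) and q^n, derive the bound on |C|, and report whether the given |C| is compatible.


V_q(n, t) = 277, q^n = 65536, Hamming bound = 236, |C| = 229 ≤ bound (satisfied).

Step 1: Compute V_q(n, t) = Σ_{j=0}^2 C(n, j) (q−1)^j.
  j = 0: C(8,0)·(3)^0 = 1·1 = 1.
  j = 1: C(8,1)·(3)^1 = 8·3 = 24.
  j = 2: C(8,2)·(3)^2 = 28·9 = 252.
  V_q(n, t) = 1 + 24 + 252 = 277.
Step 2: q^n = 4^8 = 65536.
Step 3: Hamming bound ⌊q^n / V_q(n,t)⌋ = ⌊65536/277⌋ = 236.
Step 4: Compare |C| = 229 to 236: satisfied.
The claimed |C| lies below the Hamming bound.


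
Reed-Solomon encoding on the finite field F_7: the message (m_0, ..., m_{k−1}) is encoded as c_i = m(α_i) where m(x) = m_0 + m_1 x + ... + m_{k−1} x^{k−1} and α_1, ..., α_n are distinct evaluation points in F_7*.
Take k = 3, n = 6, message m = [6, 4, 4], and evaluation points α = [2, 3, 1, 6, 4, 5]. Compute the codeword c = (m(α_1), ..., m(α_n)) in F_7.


c = [2, 5, 0, 6, 2, 0]

Message polynomial: m(x) = 6 + 4·x + 4·x^2 (mod 7).
For each evaluation point α_i, compute m(α_i) mod 7:
  α_1 = 2: Horner steps 4 → 5 → 2, so m(2) = 2.
  α_2 = 3: Horner steps 4 → 2 → 5, so m(3) = 5.
  α_3 = 1: Horner steps 4 → 1 → 0, so m(1) = 0.
  α_4 = 6: Horner steps 4 → 0 → 6, so m(6) = 6.
  α_5 = 4: Horner steps 4 → 6 → 2, so m(4) = 2.
  α_6 = 5: Horner steps 4 → 3 → 0, so m(5) = 0.
Codeword c = [2, 5, 0, 6, 2, 0] ∈ F_7^6.


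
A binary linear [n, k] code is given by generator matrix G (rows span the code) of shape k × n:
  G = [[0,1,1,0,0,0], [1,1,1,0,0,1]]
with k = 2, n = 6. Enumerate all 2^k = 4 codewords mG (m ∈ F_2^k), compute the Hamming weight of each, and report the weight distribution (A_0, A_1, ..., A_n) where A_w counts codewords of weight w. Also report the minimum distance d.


Weight distribution: A_0 = 1, A_2 = 2, A_4 = 1. Minimum distance d = 2.

Enumerate all 2^2 = 4 messages m ∈ F_2^2.
For each, compute codeword c = mG in F_2^6, then tally its weight.
  m = 00 → c = 000000, weight = 0.
  m = 10 → c = 011000, weight = 2.
  m = 01 → c = 111001, weight = 4.
  m = 11 → c = 100001, weight = 2.
Tally weights:
  weight 0: 1 codewords.
  weight 2: 2 codewords.
  weight 4: 1 codewords.
Minimum distance d = smallest w > 0 with A_w > 0 = 2.
Sanity: Σ A_w = 4 = 2^2 = 4 ✓.


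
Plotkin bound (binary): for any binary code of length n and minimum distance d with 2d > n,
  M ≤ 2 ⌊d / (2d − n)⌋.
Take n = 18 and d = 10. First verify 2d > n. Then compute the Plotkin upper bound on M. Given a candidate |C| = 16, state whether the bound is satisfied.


Plotkin bound M ≤ 10; given |C| = 16 > bound (violated).

Check applicability: 2d = 20, n = 18.
2d − n = 2 > 0, so Plotkin applies.
Compute d/(2d−n) = 10/2 ≈ 5.0000.
⌊d/(2d−n)⌋ = 5.
Plotkin bound: M ≤ 2·5 = 10.
Given |C| = 16, check: VIOLATED.
This |C| is above the Plotkin bound, so no binary code with n = 18, d = 10 and 16 codewords exists.


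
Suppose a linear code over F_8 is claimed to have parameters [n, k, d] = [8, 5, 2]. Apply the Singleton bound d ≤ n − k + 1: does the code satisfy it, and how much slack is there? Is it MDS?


Singleton RHS = n − k + 1 = 4, slack = 2, bound satisfied, not MDS.

Singleton bound: d ≤ n − k + 1.
Here n = 8, k = 5, so n − k + 1 = 4.
Given d = 2, check d ≤ 4: YES.
Slack = (n − k + 1) − d = 2.
The code is NOT MDS (slack = 2 > 0).
Description: the claimed parameters are [8, 5, 2]_8; such a code would be non-MDS.


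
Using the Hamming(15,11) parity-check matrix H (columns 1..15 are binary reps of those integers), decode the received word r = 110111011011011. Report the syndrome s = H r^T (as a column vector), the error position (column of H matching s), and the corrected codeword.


s = (0, 0, 1, 1)^T, error position = 3, corrected codeword c = 111111011011011

Compute s = H r^T mod 2 one row at a time:
  s_1 = 1 + 1 + 0 + 1 + 1 + 0 + 1 + 1 = 6 ≡ 0 (mod 2).
  s_2 = 1 + 1 + 1 + 0 + 1 + 0 + 1 + 1 = 6 ≡ 0 (mod 2).
  s_3 = 1 + 0 + 1 + 0 + 0 + 1 + 1 + 1 = 5 ≡ 1 (mod 2).
  s_4 = 1 + 0 + 1 + 0 + 1 + 1 + 0 + 1 = 5 ≡ 1 (mod 2).
s = (0, 0, 1, 1)^T — this equals column 3 of H (binary 0011), so error is at position 3.
Correct: flip bit 3 of r = 110111011011011 to get c = 111111011011011.


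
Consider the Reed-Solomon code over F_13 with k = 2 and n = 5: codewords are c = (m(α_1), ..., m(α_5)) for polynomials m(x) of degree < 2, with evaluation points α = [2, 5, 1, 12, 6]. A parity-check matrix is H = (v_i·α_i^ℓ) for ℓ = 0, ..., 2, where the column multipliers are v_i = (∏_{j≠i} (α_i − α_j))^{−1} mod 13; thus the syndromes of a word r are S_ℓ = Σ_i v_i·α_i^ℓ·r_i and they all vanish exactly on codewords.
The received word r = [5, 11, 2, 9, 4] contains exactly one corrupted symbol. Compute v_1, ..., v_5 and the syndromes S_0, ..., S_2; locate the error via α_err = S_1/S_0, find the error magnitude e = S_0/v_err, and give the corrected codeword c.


S = (6, 4, 7), error at position 2, error magnitude e = 10, c = [5, 1, 2, 9, 4].

Step 1: column multipliers v_i = (∏_{j≠i}(α_i − α_j))^{−1} mod 13.
  i = 1 (α = 2): (2−5)(2−1)(2−12)(2−6) = (−3)·1·(−10)·(−4) = −120 ≡ 10, so v_1 = 10^{−1} = 4 (mod 13).
  i = 2 (α = 5): (5−2)(5−1)(5−12)(5−6) = 3·4·(−7)·(−1) = 84 ≡ 6, so v_2 = 6^{−1} = 11 (mod 13).
  i = 3 (α = 1): (1−2)(1−5)(1−12)(1−6) = (−1)·(−4)·(−11)·(−5) = 220 ≡ 12, so v_3 = 12^{−1} = 12 (mod 13).
  i = 4 (α = 12): (12−2)(12−5)(12−1)(12−6) = 10·7·11·6 = 4620 ≡ 5, so v_4 = 5^{−1} = 8 (mod 13).
  i = 5 (α = 6): (6−2)(6−5)(6−1)(6−12) = 4·1·5·(−6) = −120 ≡ 10, so v_5 = 10^{−1} = 4 (mod 13).
  v = [4, 11, 12, 8, 4].
Step 2: syndromes of r = [5, 11, 2, 9, 4] (all sums mod 13).
  S_0 = Σ v_i r_i = 4·5 + 11·11 + 12·2 + 8·9 + 4·4 = 253 ≡ 6.
  S_1 = Σ v_i α_i r_i = 4·2·5 + 11·5·11 + 12·1·2 + 8·12·9 + 4·6·4 = 1629 ≡ 4.
  α_i^2 mod 13 = [4, 12, 1, 1, 10].
  S_2 = Σ v_i α_i^2 r_i = 4·4·5 + 11·12·11 + 12·1·2 + 8·1·9 + 4·10·4 = 1788 ≡ 7.
  S = (6, 4, 7) ≠ 0, so r is not a codeword (an error is present).
Step 3: locate the error. For a single error e at position i, S_ℓ = v_i·e·α_i^ℓ, so α_err = S_1/S_0.
  S_0^{−1} = 6^{−1} = 11 (mod 13), so α_err = 4·11 = 44 ≡ 5 = α_2. Error position i = 2.
  Consistency check: S_2/S_1 = 7·10 = 70 ≡ 5 = α_err ✓ (single-error assumption holds).
Step 4: error magnitude e = S_0/v_2 = S_0·∏_{j≠2}(α_2 − α_j) = 6·6 = 36 ≡ 10 (mod 13).
Step 5: correct position 2: c_2 = r_2 − e = 11 − 10 ≡ 1 (mod 13). Hence c = [5, 1, 2, 9, 4].
  Check: interpolating c through the α_i gives m(x) = 12 + 3·x (degree < 2) with m(α_i) = c_i for every i, so c is indeed a codeword.
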